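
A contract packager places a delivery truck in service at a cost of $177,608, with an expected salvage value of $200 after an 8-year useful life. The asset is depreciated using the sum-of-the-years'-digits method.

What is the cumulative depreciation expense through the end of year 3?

$103,488

Depreciable base = $177,608 − $200 = $177,408.
Sum of the years' digits = 8+7+6+5+4+3+2+1 = 36.
Year 1: $177,408 × 8/36 = $39,424. Book value $138,184.
Year 2: $177,408 × 7/36 = $34,496. Book value $103,688.
Year 3: $177,408 × 6/36 = $29,568. Book value $74,120.
Accumulated through year 3 = $177,608 − $74,120 = $103,488.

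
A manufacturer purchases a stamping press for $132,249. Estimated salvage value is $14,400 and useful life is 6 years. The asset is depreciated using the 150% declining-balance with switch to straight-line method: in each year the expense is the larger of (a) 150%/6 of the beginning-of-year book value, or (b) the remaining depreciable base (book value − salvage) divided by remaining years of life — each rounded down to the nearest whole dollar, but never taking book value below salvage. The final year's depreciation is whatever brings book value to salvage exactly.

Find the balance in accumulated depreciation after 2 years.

$57,858

Depreciable base = $132,249 − $14,400 = $117,849.
Year 1: DB = ⌊$132,249 × 150%/6⌋ = $33,062; SL = ⌊$117,849/6⌋ = $19,641 → take DB $33,062. Book value $99,187.
Year 2: DB = ⌊$99,187 × 150%/6⌋ = $24,796; SL = ⌊$84,787/5⌋ = $16,957 → take DB $24,796. Book value $74,391.
Accumulated through year 2 = $132,249 − $74,391 = $57,858.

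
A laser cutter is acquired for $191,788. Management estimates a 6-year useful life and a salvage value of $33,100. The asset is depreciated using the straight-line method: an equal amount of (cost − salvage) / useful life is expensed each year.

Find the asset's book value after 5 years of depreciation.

Depreciable base = $191,788 − $33,100 = $158,688.
Annual expense = $158,688 / 6 = $26,448.
End of year 1: book value $165,340.
End of year 2: book value $138,892.
End of year 3: book value $112,444.
End of year 4: book value $85,996.
End of year 5: book value $59,548.

$59,548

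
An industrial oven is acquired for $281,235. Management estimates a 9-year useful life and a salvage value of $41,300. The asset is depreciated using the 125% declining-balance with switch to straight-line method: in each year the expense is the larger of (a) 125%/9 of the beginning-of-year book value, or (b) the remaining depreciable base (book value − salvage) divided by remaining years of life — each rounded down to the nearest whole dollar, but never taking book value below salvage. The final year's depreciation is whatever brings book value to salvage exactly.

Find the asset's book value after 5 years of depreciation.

$131,969

Depreciable base = $281,235 − $41,300 = $239,935.
Year 1: DB = ⌊$281,235 × 125%/9⌋ = $39,060; SL = ⌊$239,935/9⌋ = $26,659 → take DB $39,060. Book value $242,175.
Year 2: DB = ⌊$242,175 × 125%/9⌋ = $33,635; SL = ⌊$200,875/8⌋ = $25,109 → take DB $33,635. Book value $208,540.
Year 3: DB = ⌊$208,540 × 125%/9⌋ = $28,963; SL = ⌊$167,240/7⌋ = $23,891 → take DB $28,963. Book value $179,577.
Year 4: DB = ⌊$179,577 × 125%/9⌋ = $24,941; SL = ⌊$138,277/6⌋ = $23,046 → take DB $24,941. Book value $154,636.
Year 5: DB = ⌊$154,636 × 125%/9⌋ = $21,477; SL = ⌊$113,336/5⌋ = $22,667 → take SL $22,667. Book value $131,969.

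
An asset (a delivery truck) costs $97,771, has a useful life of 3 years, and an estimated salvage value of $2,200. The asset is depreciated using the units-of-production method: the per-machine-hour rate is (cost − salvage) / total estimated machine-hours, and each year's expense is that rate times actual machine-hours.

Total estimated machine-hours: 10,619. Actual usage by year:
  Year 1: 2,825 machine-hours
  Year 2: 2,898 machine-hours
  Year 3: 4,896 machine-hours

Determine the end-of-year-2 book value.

$46,264

Depreciable base = $97,771 − $2,200 = $95,571.
Rate = $95,571 / 10,619 machine-hours = $9 per machine-hour.
Year 1: 2,825 × $9 = $25,425. Book value $72,346.
Year 2: 2,898 × $9 = $26,082. Book value $46,264.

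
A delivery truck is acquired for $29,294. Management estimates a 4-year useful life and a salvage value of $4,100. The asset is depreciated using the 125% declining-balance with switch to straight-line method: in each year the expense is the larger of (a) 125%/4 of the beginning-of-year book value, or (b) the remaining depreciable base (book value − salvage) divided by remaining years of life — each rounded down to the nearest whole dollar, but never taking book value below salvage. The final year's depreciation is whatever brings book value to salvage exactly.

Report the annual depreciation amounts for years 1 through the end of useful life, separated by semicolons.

Depreciable base = $29,294 − $4,100 = $25,194.
Year 1: DB = ⌊$29,294 × 125%/4⌋ = $9,154; SL = ⌊$25,194/4⌋ = $6,298 → take DB $9,154. Book value $20,140.
Year 2: DB = ⌊$20,140 × 125%/4⌋ = $6,293; SL = ⌊$16,040/3⌋ = $5,346 → take DB $6,293. Book value $13,847.
Year 3: DB = ⌊$13,847 × 125%/4⌋ = $4,327; SL = ⌊$9,747/2⌋ = $4,873 → take SL $4,873. Book value $8,974.
Year 4 (final): $8,974 − $4,100 = $4,874. Book value $4,100.

$9,154; $6,293; $4,873; $4,874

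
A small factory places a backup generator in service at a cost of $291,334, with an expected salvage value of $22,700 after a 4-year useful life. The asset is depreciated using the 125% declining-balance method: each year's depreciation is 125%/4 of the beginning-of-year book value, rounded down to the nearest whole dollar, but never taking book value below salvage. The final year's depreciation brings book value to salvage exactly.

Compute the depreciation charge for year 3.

Depreciable base = $291,334 − $22,700 = $268,634.
Year 1: ⌊$291,334 × 125%/4⌋ = $91,041. Book value $200,293.
Year 2: ⌊$200,293 × 125%/4⌋ = $62,591. Book value $137,702.
Year 3: ⌊$137,702 × 125%/4⌋ = $43,031. Book value $94,671.

$43,031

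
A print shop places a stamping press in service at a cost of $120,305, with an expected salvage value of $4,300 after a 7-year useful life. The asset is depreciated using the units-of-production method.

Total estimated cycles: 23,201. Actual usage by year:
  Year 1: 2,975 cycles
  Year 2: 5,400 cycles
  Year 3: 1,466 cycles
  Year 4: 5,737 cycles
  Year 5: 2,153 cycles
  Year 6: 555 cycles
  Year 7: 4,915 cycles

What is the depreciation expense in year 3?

$7,330

Depreciable base = $120,305 − $4,300 = $116,005.
Rate = $116,005 / 23,201 cycles = $5 per cycle.
Year 1: 2,975 × $5 = $14,875. Book value $105,430.
Year 2: 5,400 × $5 = $27,000. Book value $78,430.
Year 3: 1,466 × $5 = $7,330. Book value $71,100.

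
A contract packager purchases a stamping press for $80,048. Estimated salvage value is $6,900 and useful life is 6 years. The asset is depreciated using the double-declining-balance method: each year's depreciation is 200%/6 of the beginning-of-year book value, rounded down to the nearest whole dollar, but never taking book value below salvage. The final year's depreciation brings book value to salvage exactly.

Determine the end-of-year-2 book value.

Depreciable base = $80,048 − $6,900 = $73,148.
Year 1: ⌊$80,048 × 200%/6⌋ = $26,682. Book value $53,366.
Year 2: ⌊$53,366 × 200%/6⌋ = $17,788. Book value $35,578.

$35,578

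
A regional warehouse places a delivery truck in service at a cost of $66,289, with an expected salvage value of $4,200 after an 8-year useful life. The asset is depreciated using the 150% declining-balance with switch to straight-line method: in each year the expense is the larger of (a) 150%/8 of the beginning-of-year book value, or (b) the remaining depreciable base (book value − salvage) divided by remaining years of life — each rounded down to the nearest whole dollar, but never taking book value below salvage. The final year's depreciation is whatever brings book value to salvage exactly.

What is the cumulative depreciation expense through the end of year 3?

$30,732

Depreciable base = $66,289 − $4,200 = $62,089.
Year 1: DB = ⌊$66,289 × 150%/8⌋ = $12,429; SL = ⌊$62,089/8⌋ = $7,761 → take DB $12,429. Book value $53,860.
Year 2: DB = ⌊$53,860 × 150%/8⌋ = $10,098; SL = ⌊$49,660/7⌋ = $7,094 → take DB $10,098. Book value $43,762.
Year 3: DB = ⌊$43,762 × 150%/8⌋ = $8,205; SL = ⌊$39,562/6⌋ = $6,593 → take DB $8,205. Book value $35,557.
Accumulated through year 3 = $66,289 − $35,557 = $30,732.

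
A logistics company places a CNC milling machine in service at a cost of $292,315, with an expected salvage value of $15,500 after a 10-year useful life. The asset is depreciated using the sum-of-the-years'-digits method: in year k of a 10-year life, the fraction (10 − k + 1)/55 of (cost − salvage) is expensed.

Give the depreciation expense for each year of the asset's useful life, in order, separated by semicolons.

$50,330; $45,297; $40,264; $35,231; $30,198; $25,165; $20,132; $15,099; $10,066; $5,033

Depreciable base = $292,315 − $15,500 = $276,815.
Sum of the years' digits = 10+9+8+7+6+5+4+3+2+1 = 55.
Year 1: $276,815 × 10/55 = $50,330. Book value $241,985.
Year 2: $276,815 × 9/55 = $45,297. Book value $196,688.
Year 3: $276,815 × 8/55 = $40,264. Book value $156,424.
Year 4: $276,815 × 7/55 = $35,231. Book value $121,193.
Year 5: $276,815 × 6/55 = $30,198. Book value $90,995.
Year 6: $276,815 × 5/55 = $25,165. Book value $65,830.
Year 7: $276,815 × 4/55 = $20,132. Book value $45,698.
Year 8: $276,815 × 3/55 = $15,099. Book value $30,599.
Year 9: $276,815 × 2/55 = $10,066. Book value $20,533.
Year 10: $276,815 × 1/55 = $5,033. Book value $15,500.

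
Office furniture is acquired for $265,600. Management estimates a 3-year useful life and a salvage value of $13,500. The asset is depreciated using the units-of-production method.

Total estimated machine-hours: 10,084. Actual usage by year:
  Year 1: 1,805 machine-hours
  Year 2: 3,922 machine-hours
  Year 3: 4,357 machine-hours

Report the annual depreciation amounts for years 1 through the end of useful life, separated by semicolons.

$45,125; $98,050; $108,925

Depreciable base = $265,600 − $13,500 = $252,100.
Rate = $252,100 / 10,084 machine-hours = $25 per machine-hour.
Year 1: 1,805 × $25 = $45,125. Book value $220,475.
Year 2: 3,922 × $25 = $98,050. Book value $122,425.
Year 3: 4,357 × $25 = $108,925. Book value $13,500.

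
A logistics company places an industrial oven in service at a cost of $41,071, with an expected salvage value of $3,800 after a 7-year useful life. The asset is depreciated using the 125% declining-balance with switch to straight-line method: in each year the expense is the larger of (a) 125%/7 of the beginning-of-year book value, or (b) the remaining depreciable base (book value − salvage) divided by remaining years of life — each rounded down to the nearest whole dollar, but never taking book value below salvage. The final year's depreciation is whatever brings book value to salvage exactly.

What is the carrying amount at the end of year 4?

Depreciable base = $41,071 − $3,800 = $37,271.
Year 1: DB = ⌊$41,071 × 125%/7⌋ = $7,334; SL = ⌊$37,271/7⌋ = $5,324 → take DB $7,334. Book value $33,737.
Year 2: DB = ⌊$33,737 × 125%/7⌋ = $6,024; SL = ⌊$29,937/6⌋ = $4,989 → take DB $6,024. Book value $27,713.
Year 3: DB = ⌊$27,713 × 125%/7⌋ = $4,948; SL = ⌊$23,913/5⌋ = $4,782 → take DB $4,948. Book value $22,765.
Year 4: DB = ⌊$22,765 × 125%/7⌋ = $4,065; SL = ⌊$18,965/4⌋ = $4,741 → take SL $4,741. Book value $18,024.

$18,024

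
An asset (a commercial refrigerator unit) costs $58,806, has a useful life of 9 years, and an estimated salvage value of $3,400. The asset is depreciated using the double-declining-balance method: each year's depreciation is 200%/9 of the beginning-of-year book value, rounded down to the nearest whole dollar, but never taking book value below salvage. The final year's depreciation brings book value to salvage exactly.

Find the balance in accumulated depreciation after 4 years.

Depreciable base = $58,806 − $3,400 = $55,406.
Year 1: ⌊$58,806 × 200%/9⌋ = $13,068. Book value $45,738.
Year 2: ⌊$45,738 × 200%/9⌋ = $10,164. Book value $35,574.
Year 3: ⌊$35,574 × 200%/9⌋ = $7,905. Book value $27,669.
Year 4: ⌊$27,669 × 200%/9⌋ = $6,148. Book value $21,521.
Accumulated through year 4 = $58,806 − $21,521 = $37,285.

$37,285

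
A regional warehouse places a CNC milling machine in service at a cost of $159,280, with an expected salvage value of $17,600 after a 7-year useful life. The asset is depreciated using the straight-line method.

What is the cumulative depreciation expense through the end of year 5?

Depreciable base = $159,280 − $17,600 = $141,680.
Annual expense = $141,680 / 7 = $20,240.
End of year 1: book value $139,040.
End of year 2: book value $118,800.
End of year 3: book value $98,560.
End of year 4: book value $78,320.
End of year 5: book value $58,080.
Accumulated through year 5 = $159,280 − $58,080 = $101,200.

$101,200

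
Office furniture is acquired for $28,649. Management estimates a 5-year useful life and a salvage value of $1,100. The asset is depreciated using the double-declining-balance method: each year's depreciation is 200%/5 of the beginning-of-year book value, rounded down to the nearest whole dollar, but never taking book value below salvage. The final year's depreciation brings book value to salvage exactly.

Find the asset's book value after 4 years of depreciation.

Depreciable base = $28,649 − $1,100 = $27,549.
Year 1: ⌊$28,649 × 200%/5⌋ = $11,459. Book value $17,190.
Year 2: ⌊$17,190 × 200%/5⌋ = $6,876. Book value $10,314.
Year 3: ⌊$10,314 × 200%/5⌋ = $4,125. Book value $6,189.
Year 4: ⌊$6,189 × 200%/5⌋ = $2,475. Book value $3,714.

$3,714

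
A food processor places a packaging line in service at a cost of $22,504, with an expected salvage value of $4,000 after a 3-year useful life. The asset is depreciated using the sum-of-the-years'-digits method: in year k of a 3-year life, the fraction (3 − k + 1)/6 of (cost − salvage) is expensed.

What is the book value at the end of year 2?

$7,084

Depreciable base = $22,504 − $4,000 = $18,504.
Sum of the years' digits = 3+2+1 = 6.
Year 1: $18,504 × 3/6 = $9,252. Book value $13,252.
Year 2: $18,504 × 2/6 = $6,168. Book value $7,084.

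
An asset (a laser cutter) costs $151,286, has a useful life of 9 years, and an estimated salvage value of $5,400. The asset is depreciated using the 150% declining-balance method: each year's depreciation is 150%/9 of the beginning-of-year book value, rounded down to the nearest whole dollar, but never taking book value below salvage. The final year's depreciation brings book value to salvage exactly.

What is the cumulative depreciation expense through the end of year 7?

$109,063

Depreciable base = $151,286 − $5,400 = $145,886.
Year 1: ⌊$151,286 × 150%/9⌋ = $25,214. Book value $126,072.
Year 2: ⌊$126,072 × 150%/9⌋ = $21,012. Book value $105,060.
Year 3: ⌊$105,060 × 150%/9⌋ = $17,510. Book value $87,550.
Year 4: ⌊$87,550 × 150%/9⌋ = $14,591. Book value $72,959.
Year 5: ⌊$72,959 × 150%/9⌋ = $12,159. Book value $60,800.
Year 6: ⌊$60,800 × 150%/9⌋ = $10,133. Book value $50,667.
Year 7: ⌊$50,667 × 150%/9⌋ = $8,444. Book value $42,223.
Accumulated through year 7 = $151,286 − $42,223 = $109,063.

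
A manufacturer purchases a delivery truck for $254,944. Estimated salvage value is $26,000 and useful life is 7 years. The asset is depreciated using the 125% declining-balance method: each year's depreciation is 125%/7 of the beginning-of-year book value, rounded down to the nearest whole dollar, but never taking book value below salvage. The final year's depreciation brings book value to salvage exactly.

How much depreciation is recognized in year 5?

$20,727

Depreciable base = $254,944 − $26,000 = $228,944.
Year 1: ⌊$254,944 × 125%/7⌋ = $45,525. Book value $209,419.
Year 2: ⌊$209,419 × 125%/7⌋ = $37,396. Book value $172,023.
Year 3: ⌊$172,023 × 125%/7⌋ = $30,718. Book value $141,305.
Year 4: ⌊$141,305 × 125%/7⌋ = $25,233. Book value $116,072.
Year 5: ⌊$116,072 × 125%/7⌋ = $20,727. Book value $95,345.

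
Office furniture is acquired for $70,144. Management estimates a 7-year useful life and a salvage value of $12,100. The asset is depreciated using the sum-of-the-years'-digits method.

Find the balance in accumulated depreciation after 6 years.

Depreciable base = $70,144 − $12,100 = $58,044.
Sum of the years' digits = 7+6+5+4+3+2+1 = 28.
Year 1: $58,044 × 7/28 = $14,511. Book value $55,633.
Year 2: $58,044 × 6/28 = $12,438. Book value $43,195.
Year 3: $58,044 × 5/28 = $10,365. Book value $32,830.
Year 4: $58,044 × 4/28 = $8,292. Book value $24,538.
Year 5: $58,044 × 3/28 = $6,219. Book value $18,319.
Year 6: $58,044 × 2/28 = $4,146. Book value $14,173.
Accumulated through year 6 = $70,144 − $14,173 = $55,971.

$55,971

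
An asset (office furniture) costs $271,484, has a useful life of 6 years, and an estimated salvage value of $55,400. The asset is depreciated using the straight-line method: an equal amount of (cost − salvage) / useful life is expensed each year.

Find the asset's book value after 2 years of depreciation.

Depreciable base = $271,484 − $55,400 = $216,084.
Annual expense = $216,084 / 6 = $36,014.
End of year 1: book value $235,470.
End of year 2: book value $199,456.

$199,456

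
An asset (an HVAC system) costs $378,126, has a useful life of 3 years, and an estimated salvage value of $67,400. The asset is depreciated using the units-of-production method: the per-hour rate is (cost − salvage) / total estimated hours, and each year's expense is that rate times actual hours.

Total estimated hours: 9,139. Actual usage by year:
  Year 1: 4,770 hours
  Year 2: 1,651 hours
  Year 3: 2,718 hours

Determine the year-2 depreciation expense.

Depreciable base = $378,126 − $67,400 = $310,726.
Rate = $310,726 / 9,139 hours = $34 per hour.
Year 1: 4,770 × $34 = $162,180. Book value $215,946.
Year 2: 1,651 × $34 = $56,134. Book value $159,812.

$56,134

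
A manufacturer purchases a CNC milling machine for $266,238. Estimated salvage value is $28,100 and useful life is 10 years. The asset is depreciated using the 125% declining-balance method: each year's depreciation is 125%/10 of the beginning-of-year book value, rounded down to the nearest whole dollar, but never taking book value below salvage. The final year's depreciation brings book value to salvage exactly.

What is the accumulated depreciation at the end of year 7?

$161,686

Depreciable base = $266,238 − $28,100 = $238,138.
Year 1: ⌊$266,238 × 125%/10⌋ = $33,279. Book value $232,959.
Year 2: ⌊$232,959 × 125%/10⌋ = $29,119. Book value $203,840.
Year 3: ⌊$203,840 × 125%/10⌋ = $25,480. Book value $178,360.
Year 4: ⌊$178,360 × 125%/10⌋ = $22,295. Book value $156,065.
Year 5: ⌊$156,065 × 125%/10⌋ = $19,508. Book value $136,557.
Year 6: ⌊$136,557 × 125%/10⌋ = $17,069. Book value $119,488.
Year 7: ⌊$119,488 × 125%/10⌋ = $14,936. Book value $104,552.
Accumulated through year 7 = $266,238 − $104,552 = $161,686.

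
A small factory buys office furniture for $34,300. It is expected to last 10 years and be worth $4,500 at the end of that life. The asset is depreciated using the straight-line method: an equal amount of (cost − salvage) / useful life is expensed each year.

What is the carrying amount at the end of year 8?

$10,460

Depreciable base = $34,300 − $4,500 = $29,800.
Annual expense = $29,800 / 10 = $2,980.
End of year 1: book value $31,320.
End of year 2: book value $28,340.
End of year 3: book value $25,360.
End of year 4: book value $22,380.
End of year 5: book value $19,400.
End of year 6: book value $16,420.
End of year 7: book value $13,440.
End of year 8: book value $10,460.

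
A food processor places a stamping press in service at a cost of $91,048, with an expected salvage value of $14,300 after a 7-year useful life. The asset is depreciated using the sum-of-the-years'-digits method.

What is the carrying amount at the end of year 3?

$41,710

Depreciable base = $91,048 − $14,300 = $76,748.
Sum of the years' digits = 7+6+5+4+3+2+1 = 28.
Year 1: $76,748 × 7/28 = $19,187. Book value $71,861.
Year 2: $76,748 × 6/28 = $16,446. Book value $55,415.
Year 3: $76,748 × 5/28 = $13,705. Book value $41,710.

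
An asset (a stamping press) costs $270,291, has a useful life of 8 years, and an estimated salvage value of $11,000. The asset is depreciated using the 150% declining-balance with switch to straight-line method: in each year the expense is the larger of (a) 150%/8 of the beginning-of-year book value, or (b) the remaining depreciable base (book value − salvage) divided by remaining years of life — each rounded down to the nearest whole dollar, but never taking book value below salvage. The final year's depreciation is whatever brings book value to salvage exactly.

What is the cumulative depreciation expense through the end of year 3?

Depreciable base = $270,291 − $11,000 = $259,291.
Year 1: DB = ⌊$270,291 × 150%/8⌋ = $50,679; SL = ⌊$259,291/8⌋ = $32,411 → take DB $50,679. Book value $219,612.
Year 2: DB = ⌊$219,612 × 150%/8⌋ = $41,177; SL = ⌊$208,612/7⌋ = $29,801 → take DB $41,177. Book value $178,435.
Year 3: DB = ⌊$178,435 × 150%/8⌋ = $33,456; SL = ⌊$167,435/6⌋ = $27,905 → take DB $33,456. Book value $144,979.
Accumulated through year 3 = $270,291 − $144,979 = $125,312.

$125,312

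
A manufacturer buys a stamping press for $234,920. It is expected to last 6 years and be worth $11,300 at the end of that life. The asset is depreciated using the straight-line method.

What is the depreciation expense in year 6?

$37,270

Depreciable base = $234,920 − $11,300 = $223,620.
Annual expense = $223,620 / 6 = $37,270.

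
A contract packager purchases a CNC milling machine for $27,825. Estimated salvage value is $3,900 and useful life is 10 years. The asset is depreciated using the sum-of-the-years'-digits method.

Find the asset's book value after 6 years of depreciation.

$8,250

Depreciable base = $27,825 − $3,900 = $23,925.
Sum of the years' digits = 10+9+8+7+6+5+4+3+2+1 = 55.
Year 1: $23,925 × 10/55 = $4,350. Book value $23,475.
Year 2: $23,925 × 9/55 = $3,915. Book value $19,560.
Year 3: $23,925 × 8/55 = $3,480. Book value $16,080.
Year 4: $23,925 × 7/55 = $3,045. Book value $13,035.
Year 5: $23,925 × 6/55 = $2,610. Book value $10,425.
Year 6: $23,925 × 5/55 = $2,175. Book value $8,250.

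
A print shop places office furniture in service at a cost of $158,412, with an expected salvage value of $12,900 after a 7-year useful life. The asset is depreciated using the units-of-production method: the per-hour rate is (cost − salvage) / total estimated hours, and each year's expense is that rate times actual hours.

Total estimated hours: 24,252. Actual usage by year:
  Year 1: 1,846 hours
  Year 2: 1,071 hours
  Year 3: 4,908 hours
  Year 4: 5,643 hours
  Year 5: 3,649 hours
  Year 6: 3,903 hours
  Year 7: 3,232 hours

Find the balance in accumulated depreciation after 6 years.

$126,120

Depreciable base = $158,412 − $12,900 = $145,512.
Rate = $145,512 / 24,252 hours = $6 per hour.
Year 1: 1,846 × $6 = $11,076. Book value $147,336.
Year 2: 1,071 × $6 = $6,426. Book value $140,910.
Year 3: 4,908 × $6 = $29,448. Book value $111,462.
Year 4: 5,643 × $6 = $33,858. Book value $77,604.
Year 5: 3,649 × $6 = $21,894. Book value $55,710.
Year 6: 3,903 × $6 = $23,418. Book value $32,292.
Accumulated through year 6 = $158,412 − $32,292 = $126,120.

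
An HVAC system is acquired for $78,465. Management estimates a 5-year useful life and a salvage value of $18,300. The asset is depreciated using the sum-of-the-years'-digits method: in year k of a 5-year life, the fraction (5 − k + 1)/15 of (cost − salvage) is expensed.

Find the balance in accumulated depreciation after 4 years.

Depreciable base = $78,465 − $18,300 = $60,165.
Sum of the years' digits = 5+4+3+2+1 = 15.
Year 1: $60,165 × 5/15 = $20,055. Book value $58,410.
Year 2: $60,165 × 4/15 = $16,044. Book value $42,366.
Year 3: $60,165 × 3/15 = $12,033. Book value $30,333.
Year 4: $60,165 × 2/15 = $8,022. Book value $22,311.
Accumulated through year 4 = $78,465 − $22,311 = $56,154.

$56,154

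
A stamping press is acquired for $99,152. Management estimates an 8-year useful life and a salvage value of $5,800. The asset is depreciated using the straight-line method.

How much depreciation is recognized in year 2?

$11,669

Depreciable base = $99,152 − $5,800 = $93,352.
Annual expense = $93,352 / 8 = $11,669.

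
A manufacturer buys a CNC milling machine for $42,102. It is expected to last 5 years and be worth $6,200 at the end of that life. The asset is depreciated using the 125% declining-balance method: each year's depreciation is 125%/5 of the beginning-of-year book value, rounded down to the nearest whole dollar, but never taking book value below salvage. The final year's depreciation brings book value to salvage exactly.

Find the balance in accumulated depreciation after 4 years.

Depreciable base = $42,102 − $6,200 = $35,902.
Year 1: ⌊$42,102 × 125%/5⌋ = $10,525. Book value $31,577.
Year 2: ⌊$31,577 × 125%/5⌋ = $7,894. Book value $23,683.
Year 3: ⌊$23,683 × 125%/5⌋ = $5,920. Book value $17,763.
Year 4: ⌊$17,763 × 125%/5⌋ = $4,440. Book value $13,323.
Accumulated through year 4 = $42,102 − $13,323 = $28,779.

$28,779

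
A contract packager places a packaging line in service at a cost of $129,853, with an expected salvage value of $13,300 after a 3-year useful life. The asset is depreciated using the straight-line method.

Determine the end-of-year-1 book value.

$91,002

Depreciable base = $129,853 − $13,300 = $116,553.
Annual expense = $116,553 / 3 = $38,851.
End of year 1: book value $91,002.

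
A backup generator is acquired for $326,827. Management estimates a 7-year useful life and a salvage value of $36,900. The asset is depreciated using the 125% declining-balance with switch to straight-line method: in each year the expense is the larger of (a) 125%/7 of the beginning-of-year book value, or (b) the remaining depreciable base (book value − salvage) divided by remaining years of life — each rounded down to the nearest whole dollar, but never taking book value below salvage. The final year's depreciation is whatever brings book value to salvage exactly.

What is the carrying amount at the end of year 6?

Depreciable base = $326,827 − $36,900 = $289,927.
Year 1: DB = ⌊$326,827 × 125%/7⌋ = $58,361; SL = ⌊$289,927/7⌋ = $41,418 → take DB $58,361. Book value $268,466.
Year 2: DB = ⌊$268,466 × 125%/7⌋ = $47,940; SL = ⌊$231,566/6⌋ = $38,594 → take DB $47,940. Book value $220,526.
Year 3: DB = ⌊$220,526 × 125%/7⌋ = $39,379; SL = ⌊$183,626/5⌋ = $36,725 → take DB $39,379. Book value $181,147.
Year 4: DB = ⌊$181,147 × 125%/7⌋ = $32,347; SL = ⌊$144,247/4⌋ = $36,061 → take SL $36,061. Book value $145,086.
Year 5: DB = ⌊$145,086 × 125%/7⌋ = $25,908; SL = ⌊$108,186/3⌋ = $36,062 → take SL $36,062. Book value $109,024.
Year 6: DB = ⌊$109,024 × 125%/7⌋ = $19,468; SL = ⌊$72,124/2⌋ = $36,062 → take SL $36,062. Book value $72,962.

$72,962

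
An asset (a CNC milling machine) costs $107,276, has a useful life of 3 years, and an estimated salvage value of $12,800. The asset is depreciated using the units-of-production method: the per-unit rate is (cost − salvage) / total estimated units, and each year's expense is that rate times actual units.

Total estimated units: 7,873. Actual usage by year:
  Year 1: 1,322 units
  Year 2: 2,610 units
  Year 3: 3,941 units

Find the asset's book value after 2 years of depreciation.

$60,092

Depreciable base = $107,276 − $12,800 = $94,476.
Rate = $94,476 / 7,873 units = $12 per unit.
Year 1: 1,322 × $12 = $15,864. Book value $91,412.
Year 2: 2,610 × $12 = $31,320. Book value $60,092.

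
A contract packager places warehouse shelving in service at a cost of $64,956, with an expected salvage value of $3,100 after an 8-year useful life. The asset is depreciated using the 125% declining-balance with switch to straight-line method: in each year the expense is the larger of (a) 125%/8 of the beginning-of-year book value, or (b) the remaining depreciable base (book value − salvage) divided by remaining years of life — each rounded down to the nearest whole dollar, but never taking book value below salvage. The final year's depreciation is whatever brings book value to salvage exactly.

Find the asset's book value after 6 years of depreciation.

Depreciable base = $64,956 − $3,100 = $61,856.
Year 1: DB = ⌊$64,956 × 125%/8⌋ = $10,149; SL = ⌊$61,856/8⌋ = $7,732 → take DB $10,149. Book value $54,807.
Year 2: DB = ⌊$54,807 × 125%/8⌋ = $8,563; SL = ⌊$51,707/7⌋ = $7,386 → take DB $8,563. Book value $46,244.
Year 3: DB = ⌊$46,244 × 125%/8⌋ = $7,225; SL = ⌊$43,144/6⌋ = $7,190 → take DB $7,225. Book value $39,019.
Year 4: DB = ⌊$39,019 × 125%/8⌋ = $6,096; SL = ⌊$35,919/5⌋ = $7,183 → take SL $7,183. Book value $31,836.
Year 5: DB = ⌊$31,836 × 125%/8⌋ = $4,974; SL = ⌊$28,736/4⌋ = $7,184 → take SL $7,184. Book value $24,652.
Year 6: DB = ⌊$24,652 × 125%/8⌋ = $3,851; SL = ⌊$21,552/3⌋ = $7,184 → take SL $7,184. Book value $17,468.

$17,468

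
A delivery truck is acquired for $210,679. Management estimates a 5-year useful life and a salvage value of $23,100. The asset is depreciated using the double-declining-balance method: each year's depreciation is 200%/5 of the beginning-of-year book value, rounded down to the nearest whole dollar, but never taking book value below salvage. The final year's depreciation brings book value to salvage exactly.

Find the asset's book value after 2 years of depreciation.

$75,845

Depreciable base = $210,679 − $23,100 = $187,579.
Year 1: ⌊$210,679 × 200%/5⌋ = $84,271. Book value $126,408.
Year 2: ⌊$126,408 × 200%/5⌋ = $50,563. Book value $75,845.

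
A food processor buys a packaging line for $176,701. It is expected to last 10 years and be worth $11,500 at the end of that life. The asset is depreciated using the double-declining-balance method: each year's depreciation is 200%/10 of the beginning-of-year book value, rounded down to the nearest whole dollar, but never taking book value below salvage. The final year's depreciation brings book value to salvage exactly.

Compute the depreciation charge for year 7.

Depreciable base = $176,701 − $11,500 = $165,201.
Year 1: ⌊$176,701 × 200%/10⌋ = $35,340. Book value $141,361.
Year 2: ⌊$141,361 × 200%/10⌋ = $28,272. Book value $113,089.
Year 3: ⌊$113,089 × 200%/10⌋ = $22,617. Book value $90,472.
Year 4: ⌊$90,472 × 200%/10⌋ = $18,094. Book value $72,378.
Year 5: ⌊$72,378 × 200%/10⌋ = $14,475. Book value $57,903.
Year 6: ⌊$57,903 × 200%/10⌋ = $11,580. Book value $46,323.
Year 7: ⌊$46,323 × 200%/10⌋ = $9,264. Book value $37,059.

$9,264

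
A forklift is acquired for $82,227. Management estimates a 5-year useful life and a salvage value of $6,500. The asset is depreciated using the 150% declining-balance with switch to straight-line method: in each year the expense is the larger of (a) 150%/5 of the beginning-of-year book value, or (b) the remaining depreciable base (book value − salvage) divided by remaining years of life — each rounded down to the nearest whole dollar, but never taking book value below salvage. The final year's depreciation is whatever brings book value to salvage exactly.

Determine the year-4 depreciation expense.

$10,852

Depreciable base = $82,227 − $6,500 = $75,727.
Year 1: DB = ⌊$82,227 × 150%/5⌋ = $24,668; SL = ⌊$75,727/5⌋ = $15,145 → take DB $24,668. Book value $57,559.
Year 2: DB = ⌊$57,559 × 150%/5⌋ = $17,267; SL = ⌊$51,059/4⌋ = $12,764 → take DB $17,267. Book value $40,292.
Year 3: DB = ⌊$40,292 × 150%/5⌋ = $12,087; SL = ⌊$33,792/3⌋ = $11,264 → take DB $12,087. Book value $28,205.
Year 4: DB = ⌊$28,205 × 150%/5⌋ = $8,461; SL = ⌊$21,705/2⌋ = $10,852 → take SL $10,852. Book value $17,353.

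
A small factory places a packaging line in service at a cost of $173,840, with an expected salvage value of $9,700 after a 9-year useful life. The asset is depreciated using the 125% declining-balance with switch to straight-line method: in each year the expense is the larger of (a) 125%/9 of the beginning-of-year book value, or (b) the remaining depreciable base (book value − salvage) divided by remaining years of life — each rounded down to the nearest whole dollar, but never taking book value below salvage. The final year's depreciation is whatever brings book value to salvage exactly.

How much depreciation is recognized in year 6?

$16,884

Depreciable base = $173,840 − $9,700 = $164,140.
Year 1: DB = ⌊$173,840 × 125%/9⌋ = $24,144; SL = ⌊$164,140/9⌋ = $18,237 → take DB $24,144. Book value $149,696.
Year 2: DB = ⌊$149,696 × 125%/9⌋ = $20,791; SL = ⌊$139,996/8⌋ = $17,499 → take DB $20,791. Book value $128,905.
Year 3: DB = ⌊$128,905 × 125%/9⌋ = $17,903; SL = ⌊$119,205/7⌋ = $17,029 → take DB $17,903. Book value $111,002.
Year 4: DB = ⌊$111,002 × 125%/9⌋ = $15,416; SL = ⌊$101,302/6⌋ = $16,883 → take SL $16,883. Book value $94,119.
Year 5: DB = ⌊$94,119 × 125%/9⌋ = $13,072; SL = ⌊$84,419/5⌋ = $16,883 → take SL $16,883. Book value $77,236.
Year 6: DB = ⌊$77,236 × 125%/9⌋ = $10,727; SL = ⌊$67,536/4⌋ = $16,884 → take SL $16,884. Book value $60,352.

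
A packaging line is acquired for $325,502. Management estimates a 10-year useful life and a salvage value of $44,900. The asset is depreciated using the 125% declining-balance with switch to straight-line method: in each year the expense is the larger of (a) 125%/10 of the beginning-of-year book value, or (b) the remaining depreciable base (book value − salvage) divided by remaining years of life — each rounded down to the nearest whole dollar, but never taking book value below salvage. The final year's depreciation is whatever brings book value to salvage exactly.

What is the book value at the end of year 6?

$142,172

Depreciable base = $325,502 − $44,900 = $280,602.
Year 1: DB = ⌊$325,502 × 125%/10⌋ = $40,687; SL = ⌊$280,602/10⌋ = $28,060 → take DB $40,687. Book value $284,815.
Year 2: DB = ⌊$284,815 × 125%/10⌋ = $35,601; SL = ⌊$239,915/9⌋ = $26,657 → take DB $35,601. Book value $249,214.
Year 3: DB = ⌊$249,214 × 125%/10⌋ = $31,151; SL = ⌊$204,314/8⌋ = $25,539 → take DB $31,151. Book value $218,063.
Year 4: DB = ⌊$218,063 × 125%/10⌋ = $27,257; SL = ⌊$173,163/7⌋ = $24,737 → take DB $27,257. Book value $190,806.
Year 5: DB = ⌊$190,806 × 125%/10⌋ = $23,850; SL = ⌊$145,906/6⌋ = $24,317 → take SL $24,317. Book value $166,489.
Year 6: DB = ⌊$166,489 × 125%/10⌋ = $20,811; SL = ⌊$121,589/5⌋ = $24,317 → take SL $24,317. Book value $142,172.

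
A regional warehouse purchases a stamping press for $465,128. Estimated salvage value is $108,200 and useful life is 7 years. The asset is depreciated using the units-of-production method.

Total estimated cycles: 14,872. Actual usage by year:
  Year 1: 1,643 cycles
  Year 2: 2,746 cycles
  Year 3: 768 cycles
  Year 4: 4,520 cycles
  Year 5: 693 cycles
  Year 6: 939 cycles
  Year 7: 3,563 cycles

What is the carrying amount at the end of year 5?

$216,248

Depreciable base = $465,128 − $108,200 = $356,928.
Rate = $356,928 / 14,872 cycles = $24 per cycle.
Year 1: 1,643 × $24 = $39,432. Book value $425,696.
Year 2: 2,746 × $24 = $65,904. Book value $359,792.
Year 3: 768 × $24 = $18,432. Book value $341,360.
Year 4: 4,520 × $24 = $108,480. Book value $232,880.
Year 5: 693 × $24 = $16,632. Book value $216,248.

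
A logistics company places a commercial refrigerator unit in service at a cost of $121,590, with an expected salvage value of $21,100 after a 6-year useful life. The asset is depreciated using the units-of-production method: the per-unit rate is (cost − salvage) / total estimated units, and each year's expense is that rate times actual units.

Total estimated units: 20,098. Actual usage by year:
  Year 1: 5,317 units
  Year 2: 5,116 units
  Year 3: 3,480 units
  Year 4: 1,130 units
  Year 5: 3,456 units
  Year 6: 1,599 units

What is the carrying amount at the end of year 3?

Depreciable base = $121,590 − $21,100 = $100,490.
Rate = $100,490 / 20,098 units = $5 per unit.
Year 1: 5,317 × $5 = $26,585. Book value $95,005.
Year 2: 5,116 × $5 = $25,580. Book value $69,425.
Year 3: 3,480 × $5 = $17,400. Book value $52,025.

$52,025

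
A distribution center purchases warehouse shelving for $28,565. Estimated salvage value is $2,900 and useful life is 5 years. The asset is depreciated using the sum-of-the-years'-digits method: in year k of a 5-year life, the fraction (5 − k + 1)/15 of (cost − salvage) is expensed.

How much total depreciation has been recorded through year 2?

$15,399

Depreciable base = $28,565 − $2,900 = $25,665.
Sum of the years' digits = 5+4+3+2+1 = 15.
Year 1: $25,665 × 5/15 = $8,555. Book value $20,010.
Year 2: $25,665 × 4/15 = $6,844. Book value $13,166.
Accumulated through year 2 = $28,565 − $13,166 = $15,399.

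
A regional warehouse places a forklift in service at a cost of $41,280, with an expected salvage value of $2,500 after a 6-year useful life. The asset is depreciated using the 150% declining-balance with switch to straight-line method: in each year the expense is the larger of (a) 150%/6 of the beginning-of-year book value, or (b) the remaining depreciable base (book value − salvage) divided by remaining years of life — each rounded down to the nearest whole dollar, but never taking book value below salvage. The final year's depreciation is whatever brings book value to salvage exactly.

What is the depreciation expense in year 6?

$4,972

Depreciable base = $41,280 − $2,500 = $38,780.
Year 1: DB = ⌊$41,280 × 150%/6⌋ = $10,320; SL = ⌊$38,780/6⌋ = $6,463 → take DB $10,320. Book value $30,960.
Year 2: DB = ⌊$30,960 × 150%/6⌋ = $7,740; SL = ⌊$28,460/5⌋ = $5,692 → take DB $7,740. Book value $23,220.
Year 3: DB = ⌊$23,220 × 150%/6⌋ = $5,805; SL = ⌊$20,720/4⌋ = $5,180 → take DB $5,805. Book value $17,415.
Year 4: DB = ⌊$17,415 × 150%/6⌋ = $4,353; SL = ⌊$14,915/3⌋ = $4,971 → take SL $4,971. Book value $12,444.
Year 5: DB = ⌊$12,444 × 150%/6⌋ = $3,111; SL = ⌊$9,944/2⌋ = $4,972 → take SL $4,972. Book value $7,472.
Year 6 (final): $7,472 − $2,500 = $4,972. Book value $2,500.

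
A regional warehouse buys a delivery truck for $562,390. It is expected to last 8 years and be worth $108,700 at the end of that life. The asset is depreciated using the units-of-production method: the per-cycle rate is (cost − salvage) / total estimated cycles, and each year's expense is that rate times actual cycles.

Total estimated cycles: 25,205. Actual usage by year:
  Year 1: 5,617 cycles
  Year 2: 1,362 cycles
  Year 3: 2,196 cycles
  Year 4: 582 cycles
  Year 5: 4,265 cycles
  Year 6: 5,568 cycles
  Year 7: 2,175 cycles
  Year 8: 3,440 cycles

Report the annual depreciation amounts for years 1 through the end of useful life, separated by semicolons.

$101,106; $24,516; $39,528; $10,476; $76,770; $100,224; $39,150; $61,920

Depreciable base = $562,390 − $108,700 = $453,690.
Rate = $453,690 / 25,205 cycles = $18 per cycle.
Year 1: 5,617 × $18 = $101,106. Book value $461,284.
Year 2: 1,362 × $18 = $24,516. Book value $436,768.
Year 3: 2,196 × $18 = $39,528. Book value $397,240.
Year 4: 582 × $18 = $10,476. Book value $386,764.
Year 5: 4,265 × $18 = $76,770. Book value $309,994.
Year 6: 5,568 × $18 = $100,224. Book value $209,770.
Year 7: 2,175 × $18 = $39,150. Book value $170,620.
Year 8: 3,440 × $18 = $61,920. Book value $108,700.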